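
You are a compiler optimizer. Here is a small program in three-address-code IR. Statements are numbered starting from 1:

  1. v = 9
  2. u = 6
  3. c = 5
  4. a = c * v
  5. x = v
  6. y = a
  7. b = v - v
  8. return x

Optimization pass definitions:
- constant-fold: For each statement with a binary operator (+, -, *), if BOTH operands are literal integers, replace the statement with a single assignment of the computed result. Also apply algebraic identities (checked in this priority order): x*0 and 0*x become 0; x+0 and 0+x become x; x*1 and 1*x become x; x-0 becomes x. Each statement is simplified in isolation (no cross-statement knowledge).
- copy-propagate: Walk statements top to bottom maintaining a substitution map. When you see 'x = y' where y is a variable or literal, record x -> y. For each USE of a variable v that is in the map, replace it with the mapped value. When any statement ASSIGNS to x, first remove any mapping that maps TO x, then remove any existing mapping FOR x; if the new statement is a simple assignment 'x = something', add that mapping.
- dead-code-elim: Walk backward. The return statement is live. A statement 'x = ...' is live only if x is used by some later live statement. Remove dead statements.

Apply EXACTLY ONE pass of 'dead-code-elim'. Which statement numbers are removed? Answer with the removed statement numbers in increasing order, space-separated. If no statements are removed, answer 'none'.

Answer: 2 3 4 6 7

Derivation:
Backward liveness scan:
Stmt 1 'v = 9': KEEP (v is live); live-in = []
Stmt 2 'u = 6': DEAD (u not in live set ['v'])
Stmt 3 'c = 5': DEAD (c not in live set ['v'])
Stmt 4 'a = c * v': DEAD (a not in live set ['v'])
Stmt 5 'x = v': KEEP (x is live); live-in = ['v']
Stmt 6 'y = a': DEAD (y not in live set ['x'])
Stmt 7 'b = v - v': DEAD (b not in live set ['x'])
Stmt 8 'return x': KEEP (return); live-in = ['x']
Removed statement numbers: [2, 3, 4, 6, 7]
Surviving IR:
  v = 9
  x = v
  return x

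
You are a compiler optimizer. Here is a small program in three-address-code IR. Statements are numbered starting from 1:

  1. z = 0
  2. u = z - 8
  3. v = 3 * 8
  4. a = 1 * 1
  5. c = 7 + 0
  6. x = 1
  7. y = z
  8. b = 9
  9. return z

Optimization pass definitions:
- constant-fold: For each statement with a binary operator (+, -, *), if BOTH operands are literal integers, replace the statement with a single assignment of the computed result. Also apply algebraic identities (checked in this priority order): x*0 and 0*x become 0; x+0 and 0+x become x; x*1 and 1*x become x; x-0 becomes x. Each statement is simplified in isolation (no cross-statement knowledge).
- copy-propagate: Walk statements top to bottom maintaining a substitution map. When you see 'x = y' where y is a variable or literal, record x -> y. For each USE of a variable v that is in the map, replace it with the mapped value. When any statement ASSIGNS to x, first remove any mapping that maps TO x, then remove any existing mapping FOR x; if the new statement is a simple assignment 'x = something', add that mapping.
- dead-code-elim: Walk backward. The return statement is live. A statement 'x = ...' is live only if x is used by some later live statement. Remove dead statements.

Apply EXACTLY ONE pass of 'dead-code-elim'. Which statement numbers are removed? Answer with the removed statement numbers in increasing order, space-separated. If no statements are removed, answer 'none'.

Backward liveness scan:
Stmt 1 'z = 0': KEEP (z is live); live-in = []
Stmt 2 'u = z - 8': DEAD (u not in live set ['z'])
Stmt 3 'v = 3 * 8': DEAD (v not in live set ['z'])
Stmt 4 'a = 1 * 1': DEAD (a not in live set ['z'])
Stmt 5 'c = 7 + 0': DEAD (c not in live set ['z'])
Stmt 6 'x = 1': DEAD (x not in live set ['z'])
Stmt 7 'y = z': DEAD (y not in live set ['z'])
Stmt 8 'b = 9': DEAD (b not in live set ['z'])
Stmt 9 'return z': KEEP (return); live-in = ['z']
Removed statement numbers: [2, 3, 4, 5, 6, 7, 8]
Surviving IR:
  z = 0
  return z

Answer: 2 3 4 5 6 7 8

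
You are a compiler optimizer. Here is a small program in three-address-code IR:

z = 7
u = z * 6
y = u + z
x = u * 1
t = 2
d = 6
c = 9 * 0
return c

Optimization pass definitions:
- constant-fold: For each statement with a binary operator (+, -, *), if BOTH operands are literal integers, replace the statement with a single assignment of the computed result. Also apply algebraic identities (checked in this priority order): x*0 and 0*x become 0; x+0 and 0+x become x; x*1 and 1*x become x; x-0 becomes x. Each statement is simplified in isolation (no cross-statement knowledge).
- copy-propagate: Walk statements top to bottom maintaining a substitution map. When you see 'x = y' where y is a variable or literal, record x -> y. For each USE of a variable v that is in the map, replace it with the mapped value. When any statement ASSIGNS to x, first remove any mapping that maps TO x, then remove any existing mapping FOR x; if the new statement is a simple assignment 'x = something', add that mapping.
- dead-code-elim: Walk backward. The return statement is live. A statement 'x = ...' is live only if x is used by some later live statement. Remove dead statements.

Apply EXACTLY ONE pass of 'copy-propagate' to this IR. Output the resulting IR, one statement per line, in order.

Answer: z = 7
u = 7 * 6
y = u + 7
x = u * 1
t = 2
d = 6
c = 9 * 0
return c

Derivation:
Applying copy-propagate statement-by-statement:
  [1] z = 7  (unchanged)
  [2] u = z * 6  -> u = 7 * 6
  [3] y = u + z  -> y = u + 7
  [4] x = u * 1  (unchanged)
  [5] t = 2  (unchanged)
  [6] d = 6  (unchanged)
  [7] c = 9 * 0  (unchanged)
  [8] return c  (unchanged)
Result (8 stmts):
  z = 7
  u = 7 * 6
  y = u + 7
  x = u * 1
  t = 2
  d = 6
  c = 9 * 0
  return c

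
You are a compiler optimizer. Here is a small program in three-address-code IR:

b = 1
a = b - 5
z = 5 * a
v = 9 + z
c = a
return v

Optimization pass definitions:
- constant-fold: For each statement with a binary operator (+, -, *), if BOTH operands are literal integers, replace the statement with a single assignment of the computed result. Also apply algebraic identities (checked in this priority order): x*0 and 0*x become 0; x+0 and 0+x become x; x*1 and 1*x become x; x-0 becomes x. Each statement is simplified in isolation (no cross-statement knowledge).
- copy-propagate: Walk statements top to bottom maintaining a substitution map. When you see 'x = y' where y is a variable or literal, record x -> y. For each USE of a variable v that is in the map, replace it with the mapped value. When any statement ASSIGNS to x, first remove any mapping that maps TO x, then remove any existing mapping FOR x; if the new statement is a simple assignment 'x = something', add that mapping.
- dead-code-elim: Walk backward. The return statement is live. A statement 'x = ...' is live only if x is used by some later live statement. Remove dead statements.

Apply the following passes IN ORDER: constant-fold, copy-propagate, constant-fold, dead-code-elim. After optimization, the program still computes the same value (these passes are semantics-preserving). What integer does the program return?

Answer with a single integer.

Answer: -11

Derivation:
Initial IR:
  b = 1
  a = b - 5
  z = 5 * a
  v = 9 + z
  c = a
  return v
After constant-fold (6 stmts):
  b = 1
  a = b - 5
  z = 5 * a
  v = 9 + z
  c = a
  return v
After copy-propagate (6 stmts):
  b = 1
  a = 1 - 5
  z = 5 * a
  v = 9 + z
  c = a
  return v
After constant-fold (6 stmts):
  b = 1
  a = -4
  z = 5 * a
  v = 9 + z
  c = a
  return v
After dead-code-elim (4 stmts):
  a = -4
  z = 5 * a
  v = 9 + z
  return v
Evaluate:
  b = 1  =>  b = 1
  a = b - 5  =>  a = -4
  z = 5 * a  =>  z = -20
  v = 9 + z  =>  v = -11
  c = a  =>  c = -4
  return v = -11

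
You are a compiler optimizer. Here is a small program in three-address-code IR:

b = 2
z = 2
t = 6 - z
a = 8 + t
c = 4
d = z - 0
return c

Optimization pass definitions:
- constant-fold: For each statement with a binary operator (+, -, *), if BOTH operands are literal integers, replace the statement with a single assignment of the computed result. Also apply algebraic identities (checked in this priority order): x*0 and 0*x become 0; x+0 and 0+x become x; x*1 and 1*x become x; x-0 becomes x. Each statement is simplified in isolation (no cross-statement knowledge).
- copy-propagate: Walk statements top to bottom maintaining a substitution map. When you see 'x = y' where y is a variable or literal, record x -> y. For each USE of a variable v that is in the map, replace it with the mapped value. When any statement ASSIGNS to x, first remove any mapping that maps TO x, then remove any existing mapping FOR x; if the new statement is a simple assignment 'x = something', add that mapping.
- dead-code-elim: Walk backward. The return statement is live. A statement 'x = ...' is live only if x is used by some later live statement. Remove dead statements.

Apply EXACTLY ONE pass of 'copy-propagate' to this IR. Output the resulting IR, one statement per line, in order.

Answer: b = 2
z = 2
t = 6 - 2
a = 8 + t
c = 4
d = 2 - 0
return 4

Derivation:
Applying copy-propagate statement-by-statement:
  [1] b = 2  (unchanged)
  [2] z = 2  (unchanged)
  [3] t = 6 - z  -> t = 6 - 2
  [4] a = 8 + t  (unchanged)
  [5] c = 4  (unchanged)
  [6] d = z - 0  -> d = 2 - 0
  [7] return c  -> return 4
Result (7 stmts):
  b = 2
  z = 2
  t = 6 - 2
  a = 8 + t
  c = 4
  d = 2 - 0
  return 4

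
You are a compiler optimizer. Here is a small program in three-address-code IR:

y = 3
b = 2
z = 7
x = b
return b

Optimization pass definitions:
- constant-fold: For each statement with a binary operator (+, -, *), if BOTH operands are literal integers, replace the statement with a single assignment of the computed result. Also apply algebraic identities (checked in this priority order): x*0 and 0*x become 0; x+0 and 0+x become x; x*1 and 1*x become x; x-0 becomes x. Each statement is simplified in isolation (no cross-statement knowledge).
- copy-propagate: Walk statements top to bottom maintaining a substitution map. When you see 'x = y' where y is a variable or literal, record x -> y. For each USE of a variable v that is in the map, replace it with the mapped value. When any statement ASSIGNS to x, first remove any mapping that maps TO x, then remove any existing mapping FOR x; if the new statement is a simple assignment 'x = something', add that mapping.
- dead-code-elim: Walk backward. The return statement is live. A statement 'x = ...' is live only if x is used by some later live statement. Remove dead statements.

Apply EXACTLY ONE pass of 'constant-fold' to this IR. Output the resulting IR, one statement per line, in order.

Applying constant-fold statement-by-statement:
  [1] y = 3  (unchanged)
  [2] b = 2  (unchanged)
  [3] z = 7  (unchanged)
  [4] x = b  (unchanged)
  [5] return b  (unchanged)
Result (5 stmts):
  y = 3
  b = 2
  z = 7
  x = b
  return b

Answer: y = 3
b = 2
z = 7
x = b
return b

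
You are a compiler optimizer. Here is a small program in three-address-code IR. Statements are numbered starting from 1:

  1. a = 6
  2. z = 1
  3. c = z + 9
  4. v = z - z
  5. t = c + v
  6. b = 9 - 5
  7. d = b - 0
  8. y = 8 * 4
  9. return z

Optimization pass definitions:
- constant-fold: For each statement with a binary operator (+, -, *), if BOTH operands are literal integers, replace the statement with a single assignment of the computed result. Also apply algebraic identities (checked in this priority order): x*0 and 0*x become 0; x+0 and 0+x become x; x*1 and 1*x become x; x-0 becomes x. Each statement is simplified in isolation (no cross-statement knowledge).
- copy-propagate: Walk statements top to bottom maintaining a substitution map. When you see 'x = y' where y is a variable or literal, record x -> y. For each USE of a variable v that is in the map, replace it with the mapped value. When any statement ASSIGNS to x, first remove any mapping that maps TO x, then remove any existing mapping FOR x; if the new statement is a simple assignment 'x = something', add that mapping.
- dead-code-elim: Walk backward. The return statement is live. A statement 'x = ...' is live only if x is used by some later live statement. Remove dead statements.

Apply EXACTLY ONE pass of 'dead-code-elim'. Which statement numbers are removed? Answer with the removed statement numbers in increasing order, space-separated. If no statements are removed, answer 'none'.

Answer: 1 3 4 5 6 7 8

Derivation:
Backward liveness scan:
Stmt 1 'a = 6': DEAD (a not in live set [])
Stmt 2 'z = 1': KEEP (z is live); live-in = []
Stmt 3 'c = z + 9': DEAD (c not in live set ['z'])
Stmt 4 'v = z - z': DEAD (v not in live set ['z'])
Stmt 5 't = c + v': DEAD (t not in live set ['z'])
Stmt 6 'b = 9 - 5': DEAD (b not in live set ['z'])
Stmt 7 'd = b - 0': DEAD (d not in live set ['z'])
Stmt 8 'y = 8 * 4': DEAD (y not in live set ['z'])
Stmt 9 'return z': KEEP (return); live-in = ['z']
Removed statement numbers: [1, 3, 4, 5, 6, 7, 8]
Surviving IR:
  z = 1
  return z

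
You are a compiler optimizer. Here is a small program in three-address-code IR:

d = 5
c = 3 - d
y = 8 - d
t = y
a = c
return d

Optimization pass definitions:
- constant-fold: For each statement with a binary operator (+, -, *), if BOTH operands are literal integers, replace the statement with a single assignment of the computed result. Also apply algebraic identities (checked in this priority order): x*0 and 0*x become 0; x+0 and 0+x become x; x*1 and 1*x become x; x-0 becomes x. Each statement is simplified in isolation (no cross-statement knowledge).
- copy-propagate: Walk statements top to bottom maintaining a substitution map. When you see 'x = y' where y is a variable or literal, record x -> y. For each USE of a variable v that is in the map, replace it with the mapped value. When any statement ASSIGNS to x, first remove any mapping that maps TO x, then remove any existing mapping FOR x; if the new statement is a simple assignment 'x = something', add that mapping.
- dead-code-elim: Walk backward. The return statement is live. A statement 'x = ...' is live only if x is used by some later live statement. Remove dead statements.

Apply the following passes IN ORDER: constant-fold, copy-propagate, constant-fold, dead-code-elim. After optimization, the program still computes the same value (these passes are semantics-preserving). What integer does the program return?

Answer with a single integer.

Initial IR:
  d = 5
  c = 3 - d
  y = 8 - d
  t = y
  a = c
  return d
After constant-fold (6 stmts):
  d = 5
  c = 3 - d
  y = 8 - d
  t = y
  a = c
  return d
After copy-propagate (6 stmts):
  d = 5
  c = 3 - 5
  y = 8 - 5
  t = y
  a = c
  return 5
After constant-fold (6 stmts):
  d = 5
  c = -2
  y = 3
  t = y
  a = c
  return 5
After dead-code-elim (1 stmts):
  return 5
Evaluate:
  d = 5  =>  d = 5
  c = 3 - d  =>  c = -2
  y = 8 - d  =>  y = 3
  t = y  =>  t = 3
  a = c  =>  a = -2
  return d = 5

Answer: 5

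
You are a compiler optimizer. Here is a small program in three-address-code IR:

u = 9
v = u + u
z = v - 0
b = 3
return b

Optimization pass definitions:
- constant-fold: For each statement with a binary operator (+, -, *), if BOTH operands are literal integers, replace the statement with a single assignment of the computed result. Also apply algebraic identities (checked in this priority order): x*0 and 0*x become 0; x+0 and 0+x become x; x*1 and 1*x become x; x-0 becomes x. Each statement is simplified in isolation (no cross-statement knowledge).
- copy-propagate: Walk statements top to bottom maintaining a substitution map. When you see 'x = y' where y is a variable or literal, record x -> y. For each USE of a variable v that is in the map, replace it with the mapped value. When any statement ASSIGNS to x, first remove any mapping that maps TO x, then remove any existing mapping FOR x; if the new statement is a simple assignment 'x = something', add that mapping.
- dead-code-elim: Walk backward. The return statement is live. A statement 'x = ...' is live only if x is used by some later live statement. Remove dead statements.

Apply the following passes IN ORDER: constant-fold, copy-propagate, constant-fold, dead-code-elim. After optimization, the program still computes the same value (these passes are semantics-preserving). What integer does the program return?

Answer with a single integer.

Initial IR:
  u = 9
  v = u + u
  z = v - 0
  b = 3
  return b
After constant-fold (5 stmts):
  u = 9
  v = u + u
  z = v
  b = 3
  return b
After copy-propagate (5 stmts):
  u = 9
  v = 9 + 9
  z = v
  b = 3
  return 3
After constant-fold (5 stmts):
  u = 9
  v = 18
  z = v
  b = 3
  return 3
After dead-code-elim (1 stmts):
  return 3
Evaluate:
  u = 9  =>  u = 9
  v = u + u  =>  v = 18
  z = v - 0  =>  z = 18
  b = 3  =>  b = 3
  return b = 3

Answer: 3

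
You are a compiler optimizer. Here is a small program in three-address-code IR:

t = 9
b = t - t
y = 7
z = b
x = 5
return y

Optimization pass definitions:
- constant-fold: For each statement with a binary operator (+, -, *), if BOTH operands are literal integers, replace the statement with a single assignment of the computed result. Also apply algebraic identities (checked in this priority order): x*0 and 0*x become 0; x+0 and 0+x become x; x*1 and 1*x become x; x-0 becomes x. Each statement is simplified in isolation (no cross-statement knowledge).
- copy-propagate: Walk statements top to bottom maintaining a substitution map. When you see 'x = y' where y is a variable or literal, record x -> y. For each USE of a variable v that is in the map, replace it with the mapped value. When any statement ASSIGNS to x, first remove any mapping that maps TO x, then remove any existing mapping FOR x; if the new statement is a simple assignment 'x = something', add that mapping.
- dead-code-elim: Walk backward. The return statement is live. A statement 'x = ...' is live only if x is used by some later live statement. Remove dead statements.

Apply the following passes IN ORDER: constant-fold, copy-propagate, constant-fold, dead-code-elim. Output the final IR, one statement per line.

Initial IR:
  t = 9
  b = t - t
  y = 7
  z = b
  x = 5
  return y
After constant-fold (6 stmts):
  t = 9
  b = t - t
  y = 7
  z = b
  x = 5
  return y
After copy-propagate (6 stmts):
  t = 9
  b = 9 - 9
  y = 7
  z = b
  x = 5
  return 7
After constant-fold (6 stmts):
  t = 9
  b = 0
  y = 7
  z = b
  x = 5
  return 7
After dead-code-elim (1 stmts):
  return 7

Answer: return 7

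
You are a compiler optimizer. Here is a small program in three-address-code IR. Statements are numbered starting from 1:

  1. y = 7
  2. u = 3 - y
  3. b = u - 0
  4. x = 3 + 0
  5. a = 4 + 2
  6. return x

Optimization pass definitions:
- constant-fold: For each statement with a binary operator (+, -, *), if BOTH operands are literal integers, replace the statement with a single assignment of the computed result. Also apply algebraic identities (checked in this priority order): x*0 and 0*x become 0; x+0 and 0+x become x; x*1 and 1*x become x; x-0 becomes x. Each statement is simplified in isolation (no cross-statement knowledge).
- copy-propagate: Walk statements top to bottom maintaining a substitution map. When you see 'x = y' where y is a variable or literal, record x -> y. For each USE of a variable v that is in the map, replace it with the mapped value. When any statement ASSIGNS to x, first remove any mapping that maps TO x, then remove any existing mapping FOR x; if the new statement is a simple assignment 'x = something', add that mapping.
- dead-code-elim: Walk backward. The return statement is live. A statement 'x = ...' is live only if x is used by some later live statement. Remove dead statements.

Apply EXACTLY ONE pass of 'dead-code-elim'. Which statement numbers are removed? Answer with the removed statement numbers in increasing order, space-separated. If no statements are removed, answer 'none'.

Backward liveness scan:
Stmt 1 'y = 7': DEAD (y not in live set [])
Stmt 2 'u = 3 - y': DEAD (u not in live set [])
Stmt 3 'b = u - 0': DEAD (b not in live set [])
Stmt 4 'x = 3 + 0': KEEP (x is live); live-in = []
Stmt 5 'a = 4 + 2': DEAD (a not in live set ['x'])
Stmt 6 'return x': KEEP (return); live-in = ['x']
Removed statement numbers: [1, 2, 3, 5]
Surviving IR:
  x = 3 + 0
  return x

Answer: 1 2 3 5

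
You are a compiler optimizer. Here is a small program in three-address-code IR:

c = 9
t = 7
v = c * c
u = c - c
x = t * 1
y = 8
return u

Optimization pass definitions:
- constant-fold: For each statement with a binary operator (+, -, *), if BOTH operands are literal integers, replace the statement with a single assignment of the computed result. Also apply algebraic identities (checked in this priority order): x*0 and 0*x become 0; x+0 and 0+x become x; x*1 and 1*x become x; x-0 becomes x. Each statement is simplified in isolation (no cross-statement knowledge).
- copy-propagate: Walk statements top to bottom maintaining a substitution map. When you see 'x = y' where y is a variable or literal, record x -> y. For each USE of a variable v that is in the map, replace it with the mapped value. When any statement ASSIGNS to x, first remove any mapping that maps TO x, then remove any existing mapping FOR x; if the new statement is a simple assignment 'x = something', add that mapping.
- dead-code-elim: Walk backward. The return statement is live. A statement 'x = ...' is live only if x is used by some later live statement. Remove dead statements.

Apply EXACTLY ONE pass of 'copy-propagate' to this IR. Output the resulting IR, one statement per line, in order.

Answer: c = 9
t = 7
v = 9 * 9
u = 9 - 9
x = 7 * 1
y = 8
return u

Derivation:
Applying copy-propagate statement-by-statement:
  [1] c = 9  (unchanged)
  [2] t = 7  (unchanged)
  [3] v = c * c  -> v = 9 * 9
  [4] u = c - c  -> u = 9 - 9
  [5] x = t * 1  -> x = 7 * 1
  [6] y = 8  (unchanged)
  [7] return u  (unchanged)
Result (7 stmts):
  c = 9
  t = 7
  v = 9 * 9
  u = 9 - 9
  x = 7 * 1
  y = 8
  return u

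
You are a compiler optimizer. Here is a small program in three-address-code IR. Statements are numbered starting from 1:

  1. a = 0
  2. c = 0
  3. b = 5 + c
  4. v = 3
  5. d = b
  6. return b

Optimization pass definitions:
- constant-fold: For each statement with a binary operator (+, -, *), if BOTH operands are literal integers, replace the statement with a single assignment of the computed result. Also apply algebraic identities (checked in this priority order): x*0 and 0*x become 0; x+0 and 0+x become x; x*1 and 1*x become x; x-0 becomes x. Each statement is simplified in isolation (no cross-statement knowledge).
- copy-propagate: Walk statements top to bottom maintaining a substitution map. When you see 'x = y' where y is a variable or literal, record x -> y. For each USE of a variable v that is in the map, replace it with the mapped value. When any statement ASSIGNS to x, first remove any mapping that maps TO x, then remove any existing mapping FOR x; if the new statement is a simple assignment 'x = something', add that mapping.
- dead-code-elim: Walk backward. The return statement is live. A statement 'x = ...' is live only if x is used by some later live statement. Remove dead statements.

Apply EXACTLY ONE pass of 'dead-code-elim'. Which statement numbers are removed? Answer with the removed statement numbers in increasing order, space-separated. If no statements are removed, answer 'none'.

Answer: 1 4 5

Derivation:
Backward liveness scan:
Stmt 1 'a = 0': DEAD (a not in live set [])
Stmt 2 'c = 0': KEEP (c is live); live-in = []
Stmt 3 'b = 5 + c': KEEP (b is live); live-in = ['c']
Stmt 4 'v = 3': DEAD (v not in live set ['b'])
Stmt 5 'd = b': DEAD (d not in live set ['b'])
Stmt 6 'return b': KEEP (return); live-in = ['b']
Removed statement numbers: [1, 4, 5]
Surviving IR:
  c = 0
  b = 5 + c
  return b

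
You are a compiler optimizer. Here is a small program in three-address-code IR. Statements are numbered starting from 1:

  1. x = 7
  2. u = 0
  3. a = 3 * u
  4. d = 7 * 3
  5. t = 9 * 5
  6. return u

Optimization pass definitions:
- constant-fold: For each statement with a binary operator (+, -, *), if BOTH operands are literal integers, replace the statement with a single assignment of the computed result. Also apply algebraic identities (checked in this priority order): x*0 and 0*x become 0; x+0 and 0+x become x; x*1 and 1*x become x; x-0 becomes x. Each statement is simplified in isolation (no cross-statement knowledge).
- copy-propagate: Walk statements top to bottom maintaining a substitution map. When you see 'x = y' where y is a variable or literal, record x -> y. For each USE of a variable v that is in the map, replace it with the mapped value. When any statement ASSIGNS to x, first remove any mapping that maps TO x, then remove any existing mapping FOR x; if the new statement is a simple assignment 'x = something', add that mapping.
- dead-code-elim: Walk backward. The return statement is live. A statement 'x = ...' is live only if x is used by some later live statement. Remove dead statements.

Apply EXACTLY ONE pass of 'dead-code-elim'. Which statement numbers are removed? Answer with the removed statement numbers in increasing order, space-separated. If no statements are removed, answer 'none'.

Answer: 1 3 4 5

Derivation:
Backward liveness scan:
Stmt 1 'x = 7': DEAD (x not in live set [])
Stmt 2 'u = 0': KEEP (u is live); live-in = []
Stmt 3 'a = 3 * u': DEAD (a not in live set ['u'])
Stmt 4 'd = 7 * 3': DEAD (d not in live set ['u'])
Stmt 5 't = 9 * 5': DEAD (t not in live set ['u'])
Stmt 6 'return u': KEEP (return); live-in = ['u']
Removed statement numbers: [1, 3, 4, 5]
Surviving IR:
  u = 0
  return u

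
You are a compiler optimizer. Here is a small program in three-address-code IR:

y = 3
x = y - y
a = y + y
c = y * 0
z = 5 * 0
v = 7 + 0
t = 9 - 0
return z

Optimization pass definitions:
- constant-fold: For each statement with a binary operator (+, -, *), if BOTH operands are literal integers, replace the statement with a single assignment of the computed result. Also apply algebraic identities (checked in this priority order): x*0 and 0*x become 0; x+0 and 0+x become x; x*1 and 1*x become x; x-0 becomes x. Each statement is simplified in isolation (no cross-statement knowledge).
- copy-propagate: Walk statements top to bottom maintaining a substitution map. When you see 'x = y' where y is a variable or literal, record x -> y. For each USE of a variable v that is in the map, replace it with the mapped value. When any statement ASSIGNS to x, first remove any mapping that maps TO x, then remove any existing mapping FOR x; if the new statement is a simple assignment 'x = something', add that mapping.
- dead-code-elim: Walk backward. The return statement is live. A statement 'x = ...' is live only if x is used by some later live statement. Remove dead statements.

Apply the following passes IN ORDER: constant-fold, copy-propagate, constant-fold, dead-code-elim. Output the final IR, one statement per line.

Initial IR:
  y = 3
  x = y - y
  a = y + y
  c = y * 0
  z = 5 * 0
  v = 7 + 0
  t = 9 - 0
  return z
After constant-fold (8 stmts):
  y = 3
  x = y - y
  a = y + y
  c = 0
  z = 0
  v = 7
  t = 9
  return z
After copy-propagate (8 stmts):
  y = 3
  x = 3 - 3
  a = 3 + 3
  c = 0
  z = 0
  v = 7
  t = 9
  return 0
After constant-fold (8 stmts):
  y = 3
  x = 0
  a = 6
  c = 0
  z = 0
  v = 7
  t = 9
  return 0
After dead-code-elim (1 stmts):
  return 0

Answer: return 0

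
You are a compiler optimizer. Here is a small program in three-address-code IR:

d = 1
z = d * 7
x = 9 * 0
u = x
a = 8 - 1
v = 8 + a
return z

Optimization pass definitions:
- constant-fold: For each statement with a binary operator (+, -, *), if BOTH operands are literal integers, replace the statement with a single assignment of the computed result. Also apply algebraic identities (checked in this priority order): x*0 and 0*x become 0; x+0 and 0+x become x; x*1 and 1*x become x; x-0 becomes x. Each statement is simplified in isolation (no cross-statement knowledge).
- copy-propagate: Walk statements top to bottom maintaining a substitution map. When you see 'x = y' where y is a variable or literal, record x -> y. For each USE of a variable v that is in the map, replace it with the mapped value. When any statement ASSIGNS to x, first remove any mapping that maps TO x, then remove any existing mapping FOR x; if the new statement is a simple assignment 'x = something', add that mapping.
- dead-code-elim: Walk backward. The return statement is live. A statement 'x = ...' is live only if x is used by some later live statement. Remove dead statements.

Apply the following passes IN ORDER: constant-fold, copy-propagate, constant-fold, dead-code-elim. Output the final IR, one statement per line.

Answer: z = 7
return z

Derivation:
Initial IR:
  d = 1
  z = d * 7
  x = 9 * 0
  u = x
  a = 8 - 1
  v = 8 + a
  return z
After constant-fold (7 stmts):
  d = 1
  z = d * 7
  x = 0
  u = x
  a = 7
  v = 8 + a
  return z
After copy-propagate (7 stmts):
  d = 1
  z = 1 * 7
  x = 0
  u = 0
  a = 7
  v = 8 + 7
  return z
After constant-fold (7 stmts):
  d = 1
  z = 7
  x = 0
  u = 0
  a = 7
  v = 15
  return z
After dead-code-elim (2 stmts):
  z = 7
  return z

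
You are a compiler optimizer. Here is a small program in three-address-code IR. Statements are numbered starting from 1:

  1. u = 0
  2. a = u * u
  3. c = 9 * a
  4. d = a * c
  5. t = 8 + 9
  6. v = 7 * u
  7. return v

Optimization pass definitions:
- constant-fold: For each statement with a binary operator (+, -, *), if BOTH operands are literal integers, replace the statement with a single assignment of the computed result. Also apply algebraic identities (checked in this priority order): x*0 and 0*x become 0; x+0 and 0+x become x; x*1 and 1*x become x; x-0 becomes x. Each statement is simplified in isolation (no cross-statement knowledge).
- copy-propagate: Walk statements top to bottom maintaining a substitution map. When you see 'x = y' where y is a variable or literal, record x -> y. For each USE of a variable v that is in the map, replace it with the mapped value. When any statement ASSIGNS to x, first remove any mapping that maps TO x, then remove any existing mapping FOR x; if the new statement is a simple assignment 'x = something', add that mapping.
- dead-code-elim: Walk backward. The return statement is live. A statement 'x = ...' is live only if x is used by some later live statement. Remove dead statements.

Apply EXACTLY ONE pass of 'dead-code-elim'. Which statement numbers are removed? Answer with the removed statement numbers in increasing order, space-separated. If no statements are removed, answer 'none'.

Backward liveness scan:
Stmt 1 'u = 0': KEEP (u is live); live-in = []
Stmt 2 'a = u * u': DEAD (a not in live set ['u'])
Stmt 3 'c = 9 * a': DEAD (c not in live set ['u'])
Stmt 4 'd = a * c': DEAD (d not in live set ['u'])
Stmt 5 't = 8 + 9': DEAD (t not in live set ['u'])
Stmt 6 'v = 7 * u': KEEP (v is live); live-in = ['u']
Stmt 7 'return v': KEEP (return); live-in = ['v']
Removed statement numbers: [2, 3, 4, 5]
Surviving IR:
  u = 0
  v = 7 * u
  return v

Answer: 2 3 4 5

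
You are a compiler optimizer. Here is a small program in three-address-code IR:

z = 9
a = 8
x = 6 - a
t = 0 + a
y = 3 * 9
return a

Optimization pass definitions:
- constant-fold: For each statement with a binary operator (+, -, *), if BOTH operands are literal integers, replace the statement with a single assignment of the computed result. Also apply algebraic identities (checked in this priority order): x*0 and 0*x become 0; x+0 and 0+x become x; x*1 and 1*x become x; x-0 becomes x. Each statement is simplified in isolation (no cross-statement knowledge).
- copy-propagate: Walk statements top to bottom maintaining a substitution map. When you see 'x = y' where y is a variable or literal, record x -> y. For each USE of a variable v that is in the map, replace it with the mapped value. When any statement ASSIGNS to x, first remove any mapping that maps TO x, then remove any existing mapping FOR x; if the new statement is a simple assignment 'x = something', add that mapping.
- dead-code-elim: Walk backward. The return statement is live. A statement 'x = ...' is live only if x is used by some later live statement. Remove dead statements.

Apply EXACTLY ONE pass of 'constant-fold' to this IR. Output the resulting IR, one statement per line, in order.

Answer: z = 9
a = 8
x = 6 - a
t = a
y = 27
return a

Derivation:
Applying constant-fold statement-by-statement:
  [1] z = 9  (unchanged)
  [2] a = 8  (unchanged)
  [3] x = 6 - a  (unchanged)
  [4] t = 0 + a  -> t = a
  [5] y = 3 * 9  -> y = 27
  [6] return a  (unchanged)
Result (6 stmts):
  z = 9
  a = 8
  x = 6 - a
  t = a
  y = 27
  return a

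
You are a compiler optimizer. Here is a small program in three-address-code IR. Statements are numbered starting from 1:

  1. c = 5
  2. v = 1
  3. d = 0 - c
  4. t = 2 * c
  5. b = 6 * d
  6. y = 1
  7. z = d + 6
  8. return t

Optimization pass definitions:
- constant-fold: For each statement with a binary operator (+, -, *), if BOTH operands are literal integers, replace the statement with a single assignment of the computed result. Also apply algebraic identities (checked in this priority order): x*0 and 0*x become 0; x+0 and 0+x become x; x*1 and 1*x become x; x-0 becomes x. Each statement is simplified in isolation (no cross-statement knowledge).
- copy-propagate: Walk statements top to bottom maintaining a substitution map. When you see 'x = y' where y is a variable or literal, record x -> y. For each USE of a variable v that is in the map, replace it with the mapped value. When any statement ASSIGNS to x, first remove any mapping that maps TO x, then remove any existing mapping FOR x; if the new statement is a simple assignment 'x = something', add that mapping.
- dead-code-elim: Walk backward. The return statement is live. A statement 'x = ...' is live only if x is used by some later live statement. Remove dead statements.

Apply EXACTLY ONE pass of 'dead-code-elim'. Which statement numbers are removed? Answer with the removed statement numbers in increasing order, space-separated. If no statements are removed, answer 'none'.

Answer: 2 3 5 6 7

Derivation:
Backward liveness scan:
Stmt 1 'c = 5': KEEP (c is live); live-in = []
Stmt 2 'v = 1': DEAD (v not in live set ['c'])
Stmt 3 'd = 0 - c': DEAD (d not in live set ['c'])
Stmt 4 't = 2 * c': KEEP (t is live); live-in = ['c']
Stmt 5 'b = 6 * d': DEAD (b not in live set ['t'])
Stmt 6 'y = 1': DEAD (y not in live set ['t'])
Stmt 7 'z = d + 6': DEAD (z not in live set ['t'])
Stmt 8 'return t': KEEP (return); live-in = ['t']
Removed statement numbers: [2, 3, 5, 6, 7]
Surviving IR:
  c = 5
  t = 2 * c
  return t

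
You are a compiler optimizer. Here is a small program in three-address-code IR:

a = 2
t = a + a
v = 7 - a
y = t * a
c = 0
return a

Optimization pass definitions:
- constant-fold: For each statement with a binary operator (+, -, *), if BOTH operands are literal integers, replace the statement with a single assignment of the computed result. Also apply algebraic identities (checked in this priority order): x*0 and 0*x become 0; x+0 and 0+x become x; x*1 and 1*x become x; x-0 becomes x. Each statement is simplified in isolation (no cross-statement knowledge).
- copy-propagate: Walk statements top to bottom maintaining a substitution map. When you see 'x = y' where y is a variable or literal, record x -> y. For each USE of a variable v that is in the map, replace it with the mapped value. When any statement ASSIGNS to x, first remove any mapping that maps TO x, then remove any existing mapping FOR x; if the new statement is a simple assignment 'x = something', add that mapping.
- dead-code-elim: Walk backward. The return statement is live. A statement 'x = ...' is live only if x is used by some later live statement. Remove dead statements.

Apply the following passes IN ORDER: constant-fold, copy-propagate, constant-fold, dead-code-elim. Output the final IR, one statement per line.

Answer: return 2

Derivation:
Initial IR:
  a = 2
  t = a + a
  v = 7 - a
  y = t * a
  c = 0
  return a
After constant-fold (6 stmts):
  a = 2
  t = a + a
  v = 7 - a
  y = t * a
  c = 0
  return a
After copy-propagate (6 stmts):
  a = 2
  t = 2 + 2
  v = 7 - 2
  y = t * 2
  c = 0
  return 2
After constant-fold (6 stmts):
  a = 2
  t = 4
  v = 5
  y = t * 2
  c = 0
  return 2
After dead-code-elim (1 stmts):
  return 2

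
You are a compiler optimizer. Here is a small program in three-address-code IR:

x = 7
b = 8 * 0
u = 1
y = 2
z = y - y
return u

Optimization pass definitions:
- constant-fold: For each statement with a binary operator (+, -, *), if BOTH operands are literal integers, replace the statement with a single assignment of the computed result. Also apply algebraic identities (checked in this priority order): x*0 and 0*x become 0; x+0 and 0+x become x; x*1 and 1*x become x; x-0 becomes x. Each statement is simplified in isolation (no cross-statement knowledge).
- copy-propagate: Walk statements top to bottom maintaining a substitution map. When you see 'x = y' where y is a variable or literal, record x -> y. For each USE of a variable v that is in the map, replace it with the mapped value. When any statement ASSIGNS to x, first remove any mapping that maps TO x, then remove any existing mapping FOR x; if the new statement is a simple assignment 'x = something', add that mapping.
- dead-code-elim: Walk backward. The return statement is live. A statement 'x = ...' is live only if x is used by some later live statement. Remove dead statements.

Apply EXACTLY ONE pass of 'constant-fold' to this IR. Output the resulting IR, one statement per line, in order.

Applying constant-fold statement-by-statement:
  [1] x = 7  (unchanged)
  [2] b = 8 * 0  -> b = 0
  [3] u = 1  (unchanged)
  [4] y = 2  (unchanged)
  [5] z = y - y  (unchanged)
  [6] return u  (unchanged)
Result (6 stmts):
  x = 7
  b = 0
  u = 1
  y = 2
  z = y - y
  return u

Answer: x = 7
b = 0
u = 1
y = 2
z = y - y
return u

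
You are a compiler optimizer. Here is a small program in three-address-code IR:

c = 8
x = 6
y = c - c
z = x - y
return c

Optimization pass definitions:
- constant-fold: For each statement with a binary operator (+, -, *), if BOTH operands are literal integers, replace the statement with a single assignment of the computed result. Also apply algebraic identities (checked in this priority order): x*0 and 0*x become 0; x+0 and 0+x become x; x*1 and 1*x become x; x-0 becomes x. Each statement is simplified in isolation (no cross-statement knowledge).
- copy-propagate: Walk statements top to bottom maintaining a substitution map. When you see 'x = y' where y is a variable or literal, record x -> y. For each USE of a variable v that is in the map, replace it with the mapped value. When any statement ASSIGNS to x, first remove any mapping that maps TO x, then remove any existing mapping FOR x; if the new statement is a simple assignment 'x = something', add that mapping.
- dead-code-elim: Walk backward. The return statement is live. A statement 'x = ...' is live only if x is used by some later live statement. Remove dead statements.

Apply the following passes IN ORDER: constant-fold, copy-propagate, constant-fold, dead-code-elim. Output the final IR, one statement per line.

Initial IR:
  c = 8
  x = 6
  y = c - c
  z = x - y
  return c
After constant-fold (5 stmts):
  c = 8
  x = 6
  y = c - c
  z = x - y
  return c
After copy-propagate (5 stmts):
  c = 8
  x = 6
  y = 8 - 8
  z = 6 - y
  return 8
After constant-fold (5 stmts):
  c = 8
  x = 6
  y = 0
  z = 6 - y
  return 8
After dead-code-elim (1 stmts):
  return 8

Answer: return 8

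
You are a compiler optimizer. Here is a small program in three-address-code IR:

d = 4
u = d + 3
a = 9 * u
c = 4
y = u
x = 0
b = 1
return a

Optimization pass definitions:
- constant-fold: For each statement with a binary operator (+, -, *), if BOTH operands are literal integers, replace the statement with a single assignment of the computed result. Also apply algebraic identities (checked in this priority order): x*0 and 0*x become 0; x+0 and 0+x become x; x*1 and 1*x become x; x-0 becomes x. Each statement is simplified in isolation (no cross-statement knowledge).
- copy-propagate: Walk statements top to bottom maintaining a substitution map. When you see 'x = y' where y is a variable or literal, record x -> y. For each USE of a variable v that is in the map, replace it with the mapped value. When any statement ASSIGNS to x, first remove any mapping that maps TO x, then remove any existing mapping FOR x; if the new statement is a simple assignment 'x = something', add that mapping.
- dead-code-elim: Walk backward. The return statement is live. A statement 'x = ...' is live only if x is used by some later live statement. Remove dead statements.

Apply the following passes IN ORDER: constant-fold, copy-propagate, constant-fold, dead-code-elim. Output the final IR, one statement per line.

Initial IR:
  d = 4
  u = d + 3
  a = 9 * u
  c = 4
  y = u
  x = 0
  b = 1
  return a
After constant-fold (8 stmts):
  d = 4
  u = d + 3
  a = 9 * u
  c = 4
  y = u
  x = 0
  b = 1
  return a
After copy-propagate (8 stmts):
  d = 4
  u = 4 + 3
  a = 9 * u
  c = 4
  y = u
  x = 0
  b = 1
  return a
After constant-fold (8 stmts):
  d = 4
  u = 7
  a = 9 * u
  c = 4
  y = u
  x = 0
  b = 1
  return a
After dead-code-elim (3 stmts):
  u = 7
  a = 9 * u
  return a

Answer: u = 7
a = 9 * u
return a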